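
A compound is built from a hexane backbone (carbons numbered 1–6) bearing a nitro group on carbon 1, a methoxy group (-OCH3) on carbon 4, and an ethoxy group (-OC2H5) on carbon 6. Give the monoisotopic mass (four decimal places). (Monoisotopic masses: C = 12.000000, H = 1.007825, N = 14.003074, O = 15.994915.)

205.1314

Atom tally by fragment:
  O2NCH2 → C:1 H:2 N:1 O:2
  CH2 → C:1 H:2
  CH2 → C:1 H:2
  CH(OCH3) → C:2 H:4 O:1
  CH2 → C:1 H:2
  CH2OC2H5 → C:3 H:7 O:1
Element totals:
  C: 9
  H: 19
  N: 1
  O: 4
Molecular formula: C9H19NO4.
  M = 9(12.0) + 19(1.007825) + 14.003074 + 4(15.994915)
    = 108.000000 + 19.148675 + 14.003074 + 63.979660 = 205.131409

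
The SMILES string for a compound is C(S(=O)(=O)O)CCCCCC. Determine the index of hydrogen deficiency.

Atom tally by fragment:
  HO3SCH2 → C:1 H:3 S:1 O:3
  CH2 → C:1 H:2
  CH2 → C:1 H:2
  CH2 → C:1 H:2
  CH2 → C:1 H:2
  CH2 → C:1 H:2
  CH3 → C:1 H:3
Element totals:
  C: 7
  H: 16
  O: 3
  S: 1
Molecular formula: C7H16O3S.
DoU = (2C + 2 + N − H − X) / 2 = (2·7 + 2 + 0 − 16 − 0) / 2 = 0.

0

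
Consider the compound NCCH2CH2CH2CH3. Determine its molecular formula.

Element totals:
  C: 5
  H: 9
  N: 1

C5H9N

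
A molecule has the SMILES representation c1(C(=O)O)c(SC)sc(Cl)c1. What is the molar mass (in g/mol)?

Atom tally by fragment:
  thiophene ring core → C:4 H:4 S:1
  (− 3 ring H displaced by substituents)
  + COOH → C:1 H:1 O:2
  + SCH3 → C:1 H:3 S:1
  + Cl → Cl:1
Element totals:
  C: 6
  H: 5
  Cl: 1
  O: 2
  S: 2
Molecular formula: C6H5ClO2S2.
  M = 6(12.011) + 5(1.008) + 35.45 + 2(15.999) + 2(32.06)
    = 72.066 + 5.040 + 35.450 + 31.998 + 64.120 = 208.674

208.67 g/mol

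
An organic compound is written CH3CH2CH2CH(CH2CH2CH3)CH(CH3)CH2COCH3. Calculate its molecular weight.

184.32 g/mol

Element totals:
  C: 12
  H: 24
  O: 1
Molecular formula: C12H24O.
  M = 12(12.011) + 24(1.008) + 15.999
    = 144.132 + 24.192 + 15.999 = 184.323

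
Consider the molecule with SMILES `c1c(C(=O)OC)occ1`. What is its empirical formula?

Atom tally by fragment:
  furan ring core → C:4 H:4 O:1
  (− 1 ring H displaced by substituents)
  + COOCH3 → C:2 H:3 O:2
Element totals:
  C: 6
  H: 6
  O: 3
Molecular formula: C6H6O3.
gcd of subscripts = 3; dividing each by 3:
  C: 6/3 = 2
  H: 6/3 = 2
  O: 3/3 = 1

C2H2O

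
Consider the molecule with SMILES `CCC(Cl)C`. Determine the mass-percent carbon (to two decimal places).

51.90%

Atom tally by fragment:
  CH3 → C:1 H:3
  CH2 → C:1 H:2
  CH(Cl) → C:1 H:1 Cl:1
  CH3 → C:1 H:3
Element totals:
  C: 4
  H: 9
  Cl: 1
Molecular formula: C4H9Cl.
Molar mass = 92.566 g/mol.
Mass from C: 4 × 12.011 = 48.044 g/mol.
%C = 48.044 / 92.566 × 100 = 51.90%.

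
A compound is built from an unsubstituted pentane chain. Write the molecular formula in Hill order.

Atom tally by fragment:
  CH3 → C:1 H:3
  CH2 → C:1 H:2
  CH2 → C:1 H:2
  CH2 → C:1 H:2
  CH3 → C:1 H:3
Element totals:
  C: 5
  H: 12

C5H12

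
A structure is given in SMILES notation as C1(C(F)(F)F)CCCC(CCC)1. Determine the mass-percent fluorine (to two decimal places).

31.63%

Atom tally by fragment:
  cyclopentane ring core → C:5 H:10
  (− 2 ring H displaced by substituents)
  + CF3 → C:1 F:3
  + CH2CH2CH3 → C:3 H:7
Element totals:
  C: 9
  H: 15
  F: 3
Molecular formula: C9H15F3.
Molar mass = 180.213 g/mol.
Mass from F: 3 × 18.998 = 56.994 g/mol.
%F = 56.994 / 180.213 × 100 = 31.63%.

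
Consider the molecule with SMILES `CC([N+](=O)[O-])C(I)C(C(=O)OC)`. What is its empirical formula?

Atom tally by fragment:
  CH3 → C:1 H:3
  CH(NO2) → C:1 H:1 N:1 O:2
  CH(I) → C:1 H:1 I:1
  CH2COOCH3 → C:3 H:5 O:2
Element totals:
  C: 6
  H: 10
  I: 1
  N: 1
  O: 4
Molecular formula: C6H10INO4.
gcd of subscripts (6, 10, 1, 1, 4) = 1, so the empirical formula equals the molecular formula.

C6H10INO4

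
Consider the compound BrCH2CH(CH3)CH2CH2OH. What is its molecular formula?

Atom tally by fragment:
  BrCH2 → C:1 H:2 Br:1
  CH(CH3) → C:2 H:4
  CH2CH2OH → C:2 H:5 O:1
Element totals:
  C: 5
  H: 11
  Br: 1
  O: 1

C5H11BrO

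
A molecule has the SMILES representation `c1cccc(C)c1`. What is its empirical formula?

Atom tally by fragment:
  benzene ring core → C:6 H:6
  (− 1 ring H displaced by substituents)
  + CH3 → C:1 H:3
Element totals:
  C: 7
  H: 8
Molecular formula: C7H8.
gcd of subscripts (7, 8) = 1, so the empirical formula equals the molecular formula.

C7H8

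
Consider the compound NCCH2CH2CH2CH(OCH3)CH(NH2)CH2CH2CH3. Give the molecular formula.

Atom tally by fragment:
  NCCH2 → C:2 H:2 N:1
  CH2 → C:1 H:2
  CH2 → C:1 H:2
  CH(OCH3) → C:2 H:4 O:1
  CH(NH2) → C:1 H:3 N:1
  CH2 → C:1 H:2
  CH2 → C:1 H:2
  CH3 → C:1 H:3
Element totals:
  C: 10
  H: 20
  N: 2
  O: 1

C10H20N2O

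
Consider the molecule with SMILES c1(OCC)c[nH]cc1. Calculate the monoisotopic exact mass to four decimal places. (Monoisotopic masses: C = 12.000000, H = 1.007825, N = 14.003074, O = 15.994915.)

Atom tally by fragment:
  pyrrole ring core → C:4 H:5 N:1
  (− 1 ring H displaced by substituents)
  + OC2H5 → C:2 H:5 O:1
Element totals:
  C: 6
  H: 9
  N: 1
  O: 1
Molecular formula: C6H9NO.
  M = 6(12.0) + 9(1.007825) + 14.003074 + 15.994915
    = 72.000000 + 9.070425 + 14.003074 + 15.994915 = 111.068414

111.0684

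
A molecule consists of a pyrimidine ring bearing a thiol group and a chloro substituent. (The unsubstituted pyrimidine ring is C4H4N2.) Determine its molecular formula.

Atom tally by fragment:
  pyrimidine ring core → C:4 H:4 N:2
  (− 2 ring H displaced by substituents)
  + SH → S:1 H:1
  + Cl → Cl:1
Element totals:
  C: 4
  H: 3
  Cl: 1
  N: 2
  S: 1

C4H3ClN2S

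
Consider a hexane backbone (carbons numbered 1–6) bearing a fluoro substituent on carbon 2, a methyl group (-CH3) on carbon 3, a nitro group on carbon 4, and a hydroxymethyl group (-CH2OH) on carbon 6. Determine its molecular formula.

Atom tally by fragment:
  CH3 → C:1 H:3
  CH(F) → C:1 H:1 F:1
  CH(CH3) → C:2 H:4
  CH(NO2) → C:1 H:1 N:1 O:2
  CH2 → C:1 H:2
  CH2CH2OH → C:2 H:5 O:1
Element totals:
  C: 8
  H: 16
  F: 1
  N: 1
  O: 3

C8H16FNO3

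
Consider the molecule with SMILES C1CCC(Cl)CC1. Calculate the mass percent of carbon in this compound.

Atom tally by fragment:
  cyclohexane ring core → C:6 H:12
  (− 1 ring H displaced by substituents)
  + Cl → Cl:1
Element totals:
  C: 6
  H: 11
  Cl: 1
Molecular formula: C6H11Cl.
Molar mass = 118.604 g/mol.
Mass from C: 6 × 12.011 = 72.066 g/mol.
%C = 72.066 / 118.604 × 100 = 60.76%.

60.76%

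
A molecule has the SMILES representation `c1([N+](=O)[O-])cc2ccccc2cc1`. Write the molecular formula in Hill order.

Atom tally by fragment:
  naphthalene ring system core → C:10 H:8
  (− 1 ring H displaced by substituents)
  + NO2 → N:1 O:2
Element totals:
  C: 10
  H: 7
  N: 1
  O: 2

C10H7NO2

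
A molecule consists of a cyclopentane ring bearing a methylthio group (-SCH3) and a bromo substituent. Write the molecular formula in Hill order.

Atom tally by fragment:
  cyclopentane ring core → C:5 H:10
  (− 2 ring H displaced by substituents)
  + SCH3 → C:1 H:3 S:1
  + Br → Br:1
Element totals:
  C: 6
  H: 11
  Br: 1
  S: 1

C6H11BrS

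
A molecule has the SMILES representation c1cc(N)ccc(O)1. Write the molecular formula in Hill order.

C6H7NO

Atom tally by fragment:
  benzene ring core → C:6 H:6
  (− 2 ring H displaced by substituents)
  + NH2 → N:1 H:2
  + OH → O:1 H:1
Element totals:
  C: 6
  H: 7
  N: 1
  O: 1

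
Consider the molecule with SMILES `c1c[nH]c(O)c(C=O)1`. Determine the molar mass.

Atom tally by fragment:
  pyrrole ring core → C:4 H:5 N:1
  (− 2 ring H displaced by substituents)
  + OH → O:1 H:1
  + CHO → C:1 H:1 O:1
Element totals:
  C: 5
  H: 5
  N: 1
  O: 2
Molecular formula: C5H5NO2.
  M = 5(12.011) + 5(1.008) + 14.007 + 2(15.999)
    = 60.055 + 5.040 + 14.007 + 31.998 = 111.100

111.10 g/mol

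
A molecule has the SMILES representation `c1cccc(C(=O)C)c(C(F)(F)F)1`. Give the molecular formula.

Atom tally by fragment:
  benzene ring core → C:6 H:6
  (− 2 ring H displaced by substituents)
  + COCH3 → C:2 H:3 O:1
  + CF3 → C:1 F:3
Element totals:
  C: 9
  H: 7
  F: 3
  O: 1

C9H7F3O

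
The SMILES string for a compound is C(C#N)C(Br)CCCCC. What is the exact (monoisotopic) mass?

Atom tally by fragment:
  NCCH2 → C:2 H:2 N:1
  CH(Br) → C:1 H:1 Br:1
  CH2 → C:1 H:2
  CH2 → C:1 H:2
  CH2 → C:1 H:2
  CH2 → C:1 H:2
  CH3 → C:1 H:3
Element totals:
  C: 8
  H: 14
  Br: 1
  N: 1
Molecular formula: C8H14BrN.
  M = 8(12.0) + 14(1.007825) + 78.918338 + 14.003074
    = 96.000000 + 14.109550 + 78.918338 + 14.003074 = 203.030962

203.0310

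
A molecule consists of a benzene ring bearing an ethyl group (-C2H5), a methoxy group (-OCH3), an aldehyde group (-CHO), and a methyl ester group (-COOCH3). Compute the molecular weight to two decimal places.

Atom tally by fragment:
  benzene ring core → C:6 H:6
  (− 4 ring H displaced by substituents)
  + C2H5 → C:2 H:5
  + OCH3 → C:1 H:3 O:1
  + CHO → C:1 H:1 O:1
  + COOCH3 → C:2 H:3 O:2
Element totals:
  C: 12
  H: 14
  O: 4
Molecular formula: C12H14O4.
  M = 12(12.011) + 14(1.008) + 4(15.999)
    = 144.132 + 14.112 + 63.996 = 222.240

222.24 g/mol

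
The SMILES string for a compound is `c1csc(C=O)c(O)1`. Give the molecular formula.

C5H4O2S

Atom tally by fragment:
  thiophene ring core → C:4 H:4 S:1
  (− 2 ring H displaced by substituents)
  + CHO → C:1 H:1 O:1
  + OH → O:1 H:1
Element totals:
  C: 5
  H: 4
  O: 2
  S: 1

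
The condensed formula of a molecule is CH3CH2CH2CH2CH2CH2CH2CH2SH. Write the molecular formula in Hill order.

Atom tally by fragment:
  CH3 → C:1 H:3
  CH2 → C:1 H:2
  CH2 → C:1 H:2
  CH2 → C:1 H:2
  CH2 → C:1 H:2
  CH2 → C:1 H:2
  CH2 → C:1 H:2
  CH2SH → C:1 H:3 S:1
Element totals:
  C: 8
  H: 18
  S: 1

C8H18S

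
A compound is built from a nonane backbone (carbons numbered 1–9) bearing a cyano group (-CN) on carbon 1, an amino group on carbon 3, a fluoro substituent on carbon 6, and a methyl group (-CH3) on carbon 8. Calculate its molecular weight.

200.30 g/mol

Atom tally by fragment:
  NCCH2 → C:2 H:2 N:1
  CH2 → C:1 H:2
  CH(NH2) → C:1 H:3 N:1
  CH2 → C:1 H:2
  CH2 → C:1 H:2
  CH(F) → C:1 H:1 F:1
  CH2 → C:1 H:2
  CH(CH3) → C:2 H:4
  CH3 → C:1 H:3
Element totals:
  C: 11
  H: 21
  F: 1
  N: 2
Molecular formula: C11H21FN2.
  M = 11(12.011) + 21(1.008) + 18.998 + 2(14.007)
    = 132.121 + 21.168 + 18.998 + 28.014 = 200.301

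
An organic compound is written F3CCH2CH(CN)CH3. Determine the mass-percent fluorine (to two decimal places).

41.57%

Atom tally by fragment:
  F3CCH2 → C:2 H:2 F:3
  CH(CN) → C:2 H:1 N:1
  CH3 → C:1 H:3
Element totals:
  C: 5
  H: 6
  F: 3
  N: 1
Molecular formula: C5H6F3N.
Molar mass = 137.104 g/mol.
Mass from F: 3 × 18.998 = 56.994 g/mol.
%F = 56.994 / 137.104 × 100 = 41.57%.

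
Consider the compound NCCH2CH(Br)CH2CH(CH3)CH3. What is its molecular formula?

C7H12BrN

Element totals:
  C: 7
  H: 12
  Br: 1
  N: 1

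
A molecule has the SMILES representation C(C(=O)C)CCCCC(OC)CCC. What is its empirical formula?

C6H12O

Atom tally by fragment:
  CH3COCH2 → C:3 H:5 O:1
  CH2 → C:1 H:2
  CH2 → C:1 H:2
  CH2 → C:1 H:2
  CH2 → C:1 H:2
  CH(OCH3) → C:2 H:4 O:1
  CH2 → C:1 H:2
  CH2 → C:1 H:2
  CH3 → C:1 H:3
Element totals:
  C: 12
  H: 24
  O: 2
Molecular formula: C12H24O2.
gcd of subscripts = 2; dividing each by 2:
  C: 12/2 = 6
  H: 24/2 = 12
  O: 2/2 = 1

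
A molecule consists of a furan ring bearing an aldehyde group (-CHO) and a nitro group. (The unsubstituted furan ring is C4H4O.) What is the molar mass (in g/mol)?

Atom tally by fragment:
  furan ring core → C:4 H:4 O:1
  (− 2 ring H displaced by substituents)
  + CHO → C:1 H:1 O:1
  + NO2 → N:1 O:2
Element totals:
  C: 5
  H: 3
  N: 1
  O: 4
Molecular formula: C5H3NO4.
  M = 5(12.011) + 3(1.008) + 14.007 + 4(15.999)
    = 60.055 + 3.024 + 14.007 + 63.996 = 141.082

141.08 g/mol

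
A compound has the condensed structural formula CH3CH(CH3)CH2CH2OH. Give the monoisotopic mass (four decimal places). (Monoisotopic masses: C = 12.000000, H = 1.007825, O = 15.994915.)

Atom tally by fragment:
  CH3 → C:1 H:3
  CH(CH3) → C:2 H:4
  CH2 → C:1 H:2
  CH2OH → C:1 H:3 O:1
Element totals:
  C: 5
  H: 12
  O: 1
Molecular formula: C5H12O.
  M = 5(12.0) + 12(1.007825) + 15.994915
    = 60.000000 + 12.093900 + 15.994915 = 88.088815

88.0888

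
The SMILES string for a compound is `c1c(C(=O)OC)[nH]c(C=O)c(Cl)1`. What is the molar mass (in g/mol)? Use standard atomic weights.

187.58 g/mol

Atom tally by fragment:
  pyrrole ring core → C:4 H:5 N:1
  (− 3 ring H displaced by substituents)
  + COOCH3 → C:2 H:3 O:2
  + CHO → C:1 H:1 O:1
  + Cl → Cl:1
Element totals:
  C: 7
  H: 6
  Cl: 1
  N: 1
  O: 3
Molecular formula: C7H6ClNO3.
  M = 7(12.011) + 6(1.008) + 35.45 + 14.007 + 3(15.999)
    = 84.077 + 6.048 + 35.450 + 14.007 + 47.997 = 187.579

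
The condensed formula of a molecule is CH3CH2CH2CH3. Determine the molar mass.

58.12 g/mol

Atom tally by fragment:
  CH3 → C:1 H:3
  CH2 → C:1 H:2
  CH2 → C:1 H:2
  CH3 → C:1 H:3
Element totals:
  C: 4
  H: 10
Molecular formula: C4H10.
  M = 4(12.011) + 10(1.008)
    = 48.044 + 10.080 = 58.124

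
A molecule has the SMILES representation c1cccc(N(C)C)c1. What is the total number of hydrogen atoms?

Atom tally by fragment:
  benzene ring core → C:6 H:6
  (− 1 ring H displaced by substituents)
  + N(CH3)2 → N:1 C:2 H:6
Element totals:
  C: 8
  H: 11
  N: 1

11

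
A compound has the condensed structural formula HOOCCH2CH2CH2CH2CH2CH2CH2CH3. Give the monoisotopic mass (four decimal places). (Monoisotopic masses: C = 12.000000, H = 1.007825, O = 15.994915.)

158.1307

Element totals:
  C: 9
  H: 18
  O: 2
Molecular formula: C9H18O2.
  M = 9(12.0) + 18(1.007825) + 2(15.994915)
    = 108.000000 + 18.140850 + 31.989830 = 158.130680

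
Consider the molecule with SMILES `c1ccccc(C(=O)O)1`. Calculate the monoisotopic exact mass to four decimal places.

122.0368

Atom tally by fragment:
  benzene ring core → C:6 H:6
  (− 1 ring H displaced by substituents)
  + COOH → C:1 H:1 O:2
Element totals:
  C: 7
  H: 6
  O: 2
Molecular formula: C7H6O2.
  M = 7(12.0) + 6(1.007825) + 2(15.994915)
    = 84.000000 + 6.046950 + 31.989830 = 122.036780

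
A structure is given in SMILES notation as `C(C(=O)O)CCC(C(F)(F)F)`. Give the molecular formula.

C6H9F3O2

Atom tally by fragment:
  HOOCCH2 → C:2 H:3 O:2
  CH2 → C:1 H:2
  CH2 → C:1 H:2
  CH2CF3 → C:2 H:2 F:3
Element totals:
  C: 6
  H: 9
  F: 3
  O: 2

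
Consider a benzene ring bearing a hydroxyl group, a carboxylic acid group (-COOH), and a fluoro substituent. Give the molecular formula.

Atom tally by fragment:
  benzene ring core → C:6 H:6
  (− 3 ring H displaced by substituents)
  + OH → O:1 H:1
  + COOH → C:1 H:1 O:2
  + F → F:1
Element totals:
  C: 7
  H: 5
  F: 1
  O: 3

C7H5FO3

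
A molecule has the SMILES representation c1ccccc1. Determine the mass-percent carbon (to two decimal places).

92.26%

Atom tally by fragment:
  benzene ring core → C:6 H:6
Element totals:
  C: 6
  H: 6
Molecular formula: C6H6.
Molar mass = 78.114 g/mol.
Mass from C: 6 × 12.011 = 72.066 g/mol.
%C = 72.066 / 78.114 × 100 = 92.26%.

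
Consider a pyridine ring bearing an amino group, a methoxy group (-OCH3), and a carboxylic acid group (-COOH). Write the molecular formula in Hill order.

Atom tally by fragment:
  pyridine ring core → C:5 H:5 N:1
  (− 3 ring H displaced by substituents)
  + NH2 → N:1 H:2
  + OCH3 → C:1 H:3 O:1
  + COOH → C:1 H:1 O:2
Element totals:
  C: 7
  H: 8
  N: 2
  O: 3

C7H8N2O3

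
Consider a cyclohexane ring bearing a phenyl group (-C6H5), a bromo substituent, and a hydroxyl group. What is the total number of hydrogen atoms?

15

Atom tally by fragment:
  cyclohexane ring core → C:6 H:12
  (− 3 ring H displaced by substituents)
  + C6H5 → C:6 H:5
  + Br → Br:1
  + OH → O:1 H:1
Element totals:
  C: 12
  H: 15
  Br: 1
  O: 1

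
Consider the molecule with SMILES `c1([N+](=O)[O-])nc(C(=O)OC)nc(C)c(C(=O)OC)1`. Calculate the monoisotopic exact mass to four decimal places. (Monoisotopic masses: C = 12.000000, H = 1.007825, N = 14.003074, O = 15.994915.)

Atom tally by fragment:
  pyrimidine ring core → C:4 H:4 N:2
  (− 4 ring H displaced by substituents)
  + NO2 → N:1 O:2
  + COOCH3 → C:2 H:3 O:2
  + CH3 → C:1 H:3
  + COOCH3 → C:2 H:3 O:2
Element totals:
  C: 9
  H: 9
  N: 3
  O: 6
Molecular formula: C9H9N3O6.
  M = 9(12.0) + 9(1.007825) + 3(14.003074) + 6(15.994915)
    = 108.000000 + 9.070425 + 42.009222 + 95.969490 = 255.049137

255.0491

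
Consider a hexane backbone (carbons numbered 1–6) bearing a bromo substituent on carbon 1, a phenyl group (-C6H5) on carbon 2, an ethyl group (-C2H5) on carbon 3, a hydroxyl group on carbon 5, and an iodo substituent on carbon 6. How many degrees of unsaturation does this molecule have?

4

Atom tally by fragment:
  BrCH2 → C:1 H:2 Br:1
  CH(C6H5) → C:7 H:6
  CH(C2H5) → C:3 H:6
  CH2 → C:1 H:2
  CH(OH) → C:1 H:2 O:1
  CH2I → C:1 H:2 I:1
Element totals:
  C: 14
  H: 20
  Br: 1
  I: 1
  O: 1
Molecular formula: C14H20BrIO.
DoU = (2C + 2 + N − H − X) / 2 = (2·14 + 2 + 0 − 20 − 2) / 2 = 4.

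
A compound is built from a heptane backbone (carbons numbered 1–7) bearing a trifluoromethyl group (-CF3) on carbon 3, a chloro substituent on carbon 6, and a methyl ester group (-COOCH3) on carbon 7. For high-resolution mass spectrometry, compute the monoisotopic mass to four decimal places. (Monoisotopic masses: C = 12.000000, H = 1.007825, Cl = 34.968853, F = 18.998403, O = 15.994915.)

Atom tally by fragment:
  CH3 → C:1 H:3
  CH2 → C:1 H:2
  CH(CF3) → C:2 H:1 F:3
  CH2 → C:1 H:2
  CH2 → C:1 H:2
  CH(Cl) → C:1 H:1 Cl:1
  CH2COOCH3 → C:3 H:5 O:2
Element totals:
  C: 10
  H: 16
  Cl: 1
  F: 3
  O: 2
Molecular formula: C10H16ClF3O2.
  M = 10(12.0) + 16(1.007825) + 34.968853 + 3(18.998403) + 2(15.994915)
    = 120.000000 + 16.125200 + 34.968853 + 56.995209 + 31.989830 = 260.079092

260.0791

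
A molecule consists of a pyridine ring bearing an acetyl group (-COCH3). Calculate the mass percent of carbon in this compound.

69.41%

Atom tally by fragment:
  pyridine ring core → C:5 H:5 N:1
  (− 1 ring H displaced by substituents)
  + COCH3 → C:2 H:3 O:1
Element totals:
  C: 7
  H: 7
  N: 1
  O: 1
Molecular formula: C7H7NO.
Molar mass = 121.139 g/mol.
Mass from C: 7 × 12.011 = 84.077 g/mol.
%C = 84.077 / 121.139 × 100 = 69.41%.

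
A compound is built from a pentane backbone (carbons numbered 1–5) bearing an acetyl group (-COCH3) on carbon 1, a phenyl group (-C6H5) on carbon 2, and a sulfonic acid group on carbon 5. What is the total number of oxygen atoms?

Atom tally by fragment:
  CH3COCH2 → C:3 H:5 O:1
  CH(C6H5) → C:7 H:6
  CH2 → C:1 H:2
  CH2 → C:1 H:2
  CH2SO3H → C:1 H:3 S:1 O:3
Element totals:
  C: 13
  H: 18
  O: 4
  S: 1

4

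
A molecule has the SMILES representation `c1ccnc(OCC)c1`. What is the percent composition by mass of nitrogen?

11.37%

Atom tally by fragment:
  pyridine ring core → C:5 H:5 N:1
  (− 1 ring H displaced by substituents)
  + OC2H5 → C:2 H:5 O:1
Element totals:
  C: 7
  H: 9
  N: 1
  O: 1
Molecular formula: C7H9NO.
Molar mass = 123.155 g/mol.
Mass from N: 1 × 14.007 = 14.007 g/mol.
%N = 14.007 / 123.155 × 100 = 11.37%.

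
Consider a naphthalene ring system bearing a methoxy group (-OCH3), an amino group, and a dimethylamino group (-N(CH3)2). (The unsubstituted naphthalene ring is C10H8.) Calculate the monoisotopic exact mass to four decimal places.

216.1263

Atom tally by fragment:
  naphthalene ring system core → C:10 H:8
  (− 3 ring H displaced by substituents)
  + OCH3 → C:1 H:3 O:1
  + NH2 → N:1 H:2
  + N(CH3)2 → N:1 C:2 H:6
Element totals:
  C: 13
  H: 16
  N: 2
  O: 1
Molecular formula: C13H16N2O.
  M = 13(12.0) + 16(1.007825) + 2(14.003074) + 15.994915
    = 156.000000 + 16.125200 + 28.006148 + 15.994915 = 216.126263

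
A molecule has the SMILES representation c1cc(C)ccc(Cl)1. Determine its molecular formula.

C7H7Cl

Atom tally by fragment:
  benzene ring core → C:6 H:6
  (− 2 ring H displaced by substituents)
  + CH3 → C:1 H:3
  + Cl → Cl:1
Element totals:
  C: 7
  H: 7
  Cl: 1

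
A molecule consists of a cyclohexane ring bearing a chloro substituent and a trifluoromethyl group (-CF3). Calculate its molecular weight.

186.60 g/mol

Atom tally by fragment:
  cyclohexane ring core → C:6 H:12
  (− 2 ring H displaced by substituents)
  + Cl → Cl:1
  + CF3 → C:1 F:3
Element totals:
  C: 7
  H: 10
  Cl: 1
  F: 3
Molecular formula: C7H10ClF3.
  M = 7(12.011) + 10(1.008) + 35.45 + 3(18.998)
    = 84.077 + 10.080 + 35.450 + 56.994 = 186.601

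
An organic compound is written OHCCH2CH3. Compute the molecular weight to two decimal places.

Atom tally by fragment:
  OHCCH2 → C:2 H:3 O:1
  CH3 → C:1 H:3
Element totals:
  C: 3
  H: 6
  O: 1
Molecular formula: C3H6O.
  M = 3(12.011) + 6(1.008) + 15.999
    = 36.033 + 6.048 + 15.999 = 58.080

58.08 g/mol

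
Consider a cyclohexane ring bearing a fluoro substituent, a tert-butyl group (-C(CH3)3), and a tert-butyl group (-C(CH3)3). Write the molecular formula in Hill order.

C14H27F

Atom tally by fragment:
  cyclohexane ring core → C:6 H:12
  (− 3 ring H displaced by substituents)
  + F → F:1
  + C(CH3)3 → C:4 H:9
  + C(CH3)3 → C:4 H:9
Element totals:
  C: 14
  H: 27
  F: 1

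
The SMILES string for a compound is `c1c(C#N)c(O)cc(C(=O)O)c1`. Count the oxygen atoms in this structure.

Atom tally by fragment:
  benzene ring core → C:6 H:6
  (− 3 ring H displaced by substituents)
  + CN → C:1 N:1
  + OH → O:1 H:1
  + COOH → C:1 H:1 O:2
Element totals:
  C: 8
  H: 5
  N: 1
  O: 3

3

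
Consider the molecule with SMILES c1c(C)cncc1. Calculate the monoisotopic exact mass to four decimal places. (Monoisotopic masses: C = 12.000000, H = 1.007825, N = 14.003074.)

Atom tally by fragment:
  pyridine ring core → C:5 H:5 N:1
  (− 1 ring H displaced by substituents)
  + CH3 → C:1 H:3
Element totals:
  C: 6
  H: 7
  N: 1
Molecular formula: C6H7N.
  M = 6(12.0) + 7(1.007825) + 14.003074
    = 72.000000 + 7.054775 + 14.003074 = 93.057849

93.0578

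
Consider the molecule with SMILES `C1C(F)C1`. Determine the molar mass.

60.07 g/mol

Atom tally by fragment:
  cyclopropane ring core → C:3 H:6
  (− 1 ring H displaced by substituents)
  + F → F:1
Element totals:
  C: 3
  H: 5
  F: 1
Molecular formula: C3H5F.
  M = 3(12.011) + 5(1.008) + 18.998
    = 36.033 + 5.040 + 18.998 = 60.071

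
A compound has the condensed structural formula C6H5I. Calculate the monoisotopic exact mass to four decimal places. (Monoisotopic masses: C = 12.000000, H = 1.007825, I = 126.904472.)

203.9436

Atom tally by fragment:
  benzene ring core → C:6 H:6
  (− 1 ring H displaced by substituents)
  + I → I:1
Element totals:
  C: 6
  H: 5
  I: 1
Molecular formula: C6H5I.
  M = 6(12.0) + 5(1.007825) + 126.904472
    = 72.000000 + 5.039125 + 126.904472 = 203.943597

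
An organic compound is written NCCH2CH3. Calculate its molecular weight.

55.08 g/mol

Atom tally by fragment:
  NCCH2 → C:2 H:2 N:1
  CH3 → C:1 H:3
Element totals:
  C: 3
  H: 5
  N: 1
Molecular formula: C3H5N.
  M = 3(12.011) + 5(1.008) + 14.007
    = 36.033 + 5.040 + 14.007 = 55.080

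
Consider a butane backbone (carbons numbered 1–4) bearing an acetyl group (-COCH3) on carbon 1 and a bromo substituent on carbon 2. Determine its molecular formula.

C6H11BrO

Atom tally by fragment:
  CH3COCH2 → C:3 H:5 O:1
  CH(Br) → C:1 H:1 Br:1
  CH2 → C:1 H:2
  CH3 → C:1 H:3
Element totals:
  C: 6
  H: 11
  Br: 1
  O: 1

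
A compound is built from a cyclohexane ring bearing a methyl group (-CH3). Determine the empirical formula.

Atom tally by fragment:
  cyclohexane ring core → C:6 H:12
  (− 1 ring H displaced by substituents)
  + CH3 → C:1 H:3
Element totals:
  C: 7
  H: 14
Molecular formula: C7H14.
gcd of subscripts = 7; dividing each by 7:
  C: 7/7 = 1
  H: 14/7 = 2

CH2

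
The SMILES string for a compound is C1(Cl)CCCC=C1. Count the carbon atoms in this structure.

6

Atom tally by fragment:
  cyclohexene ring core → C:6 H:10
  (− 1 ring H displaced by substituents)
  + Cl → Cl:1
Element totals:
  C: 6
  H: 9
  Cl: 1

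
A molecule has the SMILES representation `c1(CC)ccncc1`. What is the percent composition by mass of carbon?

Atom tally by fragment:
  pyridine ring core → C:5 H:5 N:1
  (− 1 ring H displaced by substituents)
  + C2H5 → C:2 H:5
Element totals:
  C: 7
  H: 9
  N: 1
Molecular formula: C7H9N.
Molar mass = 107.156 g/mol.
Mass from C: 7 × 12.011 = 84.077 g/mol.
%C = 84.077 / 107.156 × 100 = 78.46%.

78.46%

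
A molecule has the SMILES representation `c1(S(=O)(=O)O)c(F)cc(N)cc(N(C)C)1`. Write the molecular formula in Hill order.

C8H11FN2O3S

Atom tally by fragment:
  benzene ring core → C:6 H:6
  (− 4 ring H displaced by substituents)
  + SO3H → S:1 O:3 H:1
  + F → F:1
  + NH2 → N:1 H:2
  + N(CH3)2 → N:1 C:2 H:6
Element totals:
  C: 8
  H: 11
  F: 1
  N: 2
  O: 3
  S: 1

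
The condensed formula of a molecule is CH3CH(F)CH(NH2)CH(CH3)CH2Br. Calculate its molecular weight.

198.08 g/mol

Atom tally by fragment:
  CH3 → C:1 H:3
  CH(F) → C:1 H:1 F:1
  CH(NH2) → C:1 H:3 N:1
  CH(CH3) → C:2 H:4
  CH2Br → C:1 H:2 Br:1
Element totals:
  C: 6
  H: 13
  Br: 1
  F: 1
  N: 1
Molecular formula: C6H13BrFN.
  M = 6(12.011) + 13(1.008) + 79.904 + 18.998 + 14.007
    = 72.066 + 13.104 + 79.904 + 18.998 + 14.007 = 198.079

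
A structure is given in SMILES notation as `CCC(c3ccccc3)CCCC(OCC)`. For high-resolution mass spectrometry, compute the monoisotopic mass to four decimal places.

220.1827

Atom tally by fragment:
  CH3 → C:1 H:3
  CH2 → C:1 H:2
  CH(C6H5) → C:7 H:6
  CH2 → C:1 H:2
  CH2 → C:1 H:2
  CH2 → C:1 H:2
  CH2OC2H5 → C:3 H:7 O:1
Element totals:
  C: 15
  H: 24
  O: 1
Molecular formula: C15H24O.
  M = 15(12.0) + 24(1.007825) + 15.994915
    = 180.000000 + 24.187800 + 15.994915 = 220.182715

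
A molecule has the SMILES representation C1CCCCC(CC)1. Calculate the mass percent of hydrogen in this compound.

14.37%

Atom tally by fragment:
  cyclohexane ring core → C:6 H:12
  (− 1 ring H displaced by substituents)
  + C2H5 → C:2 H:5
Element totals:
  C: 8
  H: 16
Molecular formula: C8H16.
Molar mass = 112.216 g/mol.
Mass from H: 16 × 1.008 = 16.128 g/mol.
%H = 16.128 / 112.216 × 100 = 14.37%.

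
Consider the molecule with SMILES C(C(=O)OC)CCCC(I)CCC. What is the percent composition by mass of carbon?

40.28%

Atom tally by fragment:
  CH3OOCCH2 → C:3 H:5 O:2
  CH2 → C:1 H:2
  CH2 → C:1 H:2
  CH2 → C:1 H:2
  CH(I) → C:1 H:1 I:1
  CH2 → C:1 H:2
  CH2 → C:1 H:2
  CH3 → C:1 H:3
Element totals:
  C: 10
  H: 19
  I: 1
  O: 2
Molecular formula: C10H19IO2.
Molar mass = 298.164 g/mol.
Mass from C: 10 × 12.011 = 120.110 g/mol.
%C = 120.110 / 298.164 × 100 = 40.28%.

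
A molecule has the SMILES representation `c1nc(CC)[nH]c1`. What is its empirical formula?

Atom tally by fragment:
  imidazole ring core → C:3 H:4 N:2
  (− 1 ring H displaced by substituents)
  + C2H5 → C:2 H:5
Element totals:
  C: 5
  H: 8
  N: 2
Molecular formula: C5H8N2.
gcd of subscripts (5, 8, 2) = 1, so the empirical formula equals the molecular formula.

C5H8N2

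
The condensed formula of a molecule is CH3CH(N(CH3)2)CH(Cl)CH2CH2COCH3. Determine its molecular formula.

Atom tally by fragment:
  CH3 → C:1 H:3
  CH(N(CH3)2) → C:3 H:7 N:1
  CH(Cl) → C:1 H:1 Cl:1
  CH2 → C:1 H:2
  CH2COCH3 → C:3 H:5 O:1
Element totals:
  C: 9
  H: 18
  Cl: 1
  N: 1
  O: 1

C9H18ClNO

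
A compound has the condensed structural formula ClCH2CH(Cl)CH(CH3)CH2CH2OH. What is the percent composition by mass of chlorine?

41.45%

Atom tally by fragment:
  ClCH2 → C:1 H:2 Cl:1
  CH(Cl) → C:1 H:1 Cl:1
  CH(CH3) → C:2 H:4
  CH2CH2OH → C:2 H:5 O:1
Element totals:
  C: 6
  H: 12
  Cl: 2
  O: 1
Molecular formula: C6H12Cl2O.
Molar mass = 171.061 g/mol.
Mass from Cl: 2 × 35.45 = 70.900 g/mol.
%Cl = 70.900 / 171.061 × 100 = 41.45%.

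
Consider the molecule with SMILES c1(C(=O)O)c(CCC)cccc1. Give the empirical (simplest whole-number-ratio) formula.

Atom tally by fragment:
  benzene ring core → C:6 H:6
  (− 2 ring H displaced by substituents)
  + COOH → C:1 H:1 O:2
  + CH2CH2CH3 → C:3 H:7
Element totals:
  C: 10
  H: 12
  O: 2
Molecular formula: C10H12O2.
gcd of subscripts = 2; dividing each by 2:
  C: 10/2 = 5
  H: 12/2 = 6
  O: 2/2 = 1

C5H6O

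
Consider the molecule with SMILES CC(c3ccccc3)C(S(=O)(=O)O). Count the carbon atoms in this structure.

Atom tally by fragment:
  CH3 → C:1 H:3
  CH(C6H5) → C:7 H:6
  CH2SO3H → C:1 H:3 S:1 O:3
Element totals:
  C: 9
  H: 12
  O: 3
  S: 1

9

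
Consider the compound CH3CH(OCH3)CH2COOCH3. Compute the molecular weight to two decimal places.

132.16 g/mol

Element totals:
  C: 6
  H: 12
  O: 3
Molecular formula: C6H12O3.
  M = 6(12.011) + 12(1.008) + 3(15.999)
    = 72.066 + 12.096 + 47.997 = 132.159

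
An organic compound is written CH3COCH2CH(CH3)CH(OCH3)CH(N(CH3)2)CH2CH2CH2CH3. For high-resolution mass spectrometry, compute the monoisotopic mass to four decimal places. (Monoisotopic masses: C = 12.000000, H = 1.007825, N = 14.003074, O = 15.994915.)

Atom tally by fragment:
  CH3COCH2 → C:3 H:5 O:1
  CH(CH3) → C:2 H:4
  CH(OCH3) → C:2 H:4 O:1
  CH(N(CH3)2) → C:3 H:7 N:1
  CH2 → C:1 H:2
  CH2 → C:1 H:2
  CH2 → C:1 H:2
  CH3 → C:1 H:3
Element totals:
  C: 14
  H: 29
  N: 1
  O: 2
Molecular formula: C14H29NO2.
  M = 14(12.0) + 29(1.007825) + 14.003074 + 2(15.994915)
    = 168.000000 + 29.226925 + 14.003074 + 31.989830 = 243.219829

243.2198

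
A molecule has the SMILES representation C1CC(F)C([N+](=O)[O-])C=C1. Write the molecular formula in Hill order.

C6H8FNO2

Atom tally by fragment:
  cyclohexene ring core → C:6 H:10
  (− 2 ring H displaced by substituents)
  + F → F:1
  + NO2 → N:1 O:2
Element totals:
  C: 6
  H: 8
  F: 1
  N: 1
  O: 2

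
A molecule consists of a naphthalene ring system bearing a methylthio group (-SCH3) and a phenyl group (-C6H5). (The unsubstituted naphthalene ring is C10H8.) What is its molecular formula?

Atom tally by fragment:
  naphthalene ring system core → C:10 H:8
  (− 2 ring H displaced by substituents)
  + SCH3 → C:1 H:3 S:1
  + C6H5 → C:6 H:5
Element totals:
  C: 17
  H: 14
  S: 1

C17H14S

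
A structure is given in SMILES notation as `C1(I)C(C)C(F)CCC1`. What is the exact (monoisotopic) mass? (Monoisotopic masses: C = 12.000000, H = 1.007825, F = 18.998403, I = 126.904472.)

241.9968

Atom tally by fragment:
  cyclohexane ring core → C:6 H:12
  (− 3 ring H displaced by substituents)
  + I → I:1
  + CH3 → C:1 H:3
  + F → F:1
Element totals:
  C: 7
  H: 12
  F: 1
  I: 1
Molecular formula: C7H12FI.
  M = 7(12.0) + 12(1.007825) + 18.998403 + 126.904472
    = 84.000000 + 12.093900 + 18.998403 + 126.904472 = 241.996775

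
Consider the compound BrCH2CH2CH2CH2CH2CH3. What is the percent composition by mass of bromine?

Atom tally by fragment:
  BrCH2 → C:1 H:2 Br:1
  CH2 → C:1 H:2
  CH2 → C:1 H:2
  CH2 → C:1 H:2
  CH2 → C:1 H:2
  CH3 → C:1 H:3
Element totals:
  C: 6
  H: 13
  Br: 1
Molecular formula: C6H13Br.
Molar mass = 165.074 g/mol.
Mass from Br: 1 × 79.904 = 79.904 g/mol.
%Br = 79.904 / 165.074 × 100 = 48.40%.

48.40%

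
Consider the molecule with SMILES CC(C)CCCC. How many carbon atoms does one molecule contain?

Atom tally by fragment:
  CH3 → C:1 H:3
  CH(CH3) → C:2 H:4
  CH2 → C:1 H:2
  CH2 → C:1 H:2
  CH2 → C:1 H:2
  CH3 → C:1 H:3
Element totals:
  C: 7
  H: 16

7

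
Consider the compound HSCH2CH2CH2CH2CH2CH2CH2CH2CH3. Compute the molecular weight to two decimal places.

160.32 g/mol

Element totals:
  C: 9
  H: 20
  S: 1
Molecular formula: C9H20S.
  M = 9(12.011) + 20(1.008) + 32.06
    = 108.099 + 20.160 + 32.060 = 160.319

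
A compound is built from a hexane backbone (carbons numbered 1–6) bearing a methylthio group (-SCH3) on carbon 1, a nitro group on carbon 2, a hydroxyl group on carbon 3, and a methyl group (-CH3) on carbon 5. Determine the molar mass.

Atom tally by fragment:
  CH3SCH2 → C:2 H:5 S:1
  CH(NO2) → C:1 H:1 N:1 O:2
  CH(OH) → C:1 H:2 O:1
  CH2 → C:1 H:2
  CH(CH3) → C:2 H:4
  CH3 → C:1 H:3
Element totals:
  C: 8
  H: 17
  N: 1
  O: 3
  S: 1
Molecular formula: C8H17NO3S.
  M = 8(12.011) + 17(1.008) + 14.007 + 3(15.999) + 32.06
    = 96.088 + 17.136 + 14.007 + 47.997 + 32.060 = 207.288

207.29 g/mol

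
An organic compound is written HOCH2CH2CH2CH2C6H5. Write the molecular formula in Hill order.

C10H14O

Atom tally by fragment:
  HOCH2 → C:1 H:3 O:1
  CH2 → C:1 H:2
  CH2 → C:1 H:2
  CH2C6H5 → C:7 H:7
Element totals:
  C: 10
  H: 14
  O: 1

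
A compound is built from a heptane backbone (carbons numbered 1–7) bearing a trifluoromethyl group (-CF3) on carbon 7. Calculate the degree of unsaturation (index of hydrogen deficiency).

Atom tally by fragment:
  CH3 → C:1 H:3
  CH2 → C:1 H:2
  CH2 → C:1 H:2
  CH2 → C:1 H:2
  CH2 → C:1 H:2
  CH2 → C:1 H:2
  CH2CF3 → C:2 H:2 F:3
Element totals:
  C: 8
  H: 15
  F: 3
Molecular formula: C8H15F3.
DoU = (2C + 2 + N − H − X) / 2 = (2·8 + 2 + 0 − 15 − 3) / 2 = 0.

0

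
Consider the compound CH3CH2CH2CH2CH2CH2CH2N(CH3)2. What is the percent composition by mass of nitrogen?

9.78%

Element totals:
  C: 9
  H: 21
  N: 1
Molecular formula: C9H21N.
Molar mass = 143.274 g/mol.
Mass from N: 1 × 14.007 = 14.007 g/mol.
%N = 14.007 / 143.274 × 100 = 9.78%.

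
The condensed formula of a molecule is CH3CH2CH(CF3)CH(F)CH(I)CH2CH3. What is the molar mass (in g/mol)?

312.09 g/mol

Atom tally by fragment:
  CH3 → C:1 H:3
  CH2 → C:1 H:2
  CH(CF3) → C:2 H:1 F:3
  CH(F) → C:1 H:1 F:1
  CH(I) → C:1 H:1 I:1
  CH2 → C:1 H:2
  CH3 → C:1 H:3
Element totals:
  C: 8
  H: 13
  F: 4
  I: 1
Molecular formula: C8H13F4I.
  M = 8(12.011) + 13(1.008) + 4(18.998) + 126.904
    = 96.088 + 13.104 + 75.992 + 126.904 = 312.088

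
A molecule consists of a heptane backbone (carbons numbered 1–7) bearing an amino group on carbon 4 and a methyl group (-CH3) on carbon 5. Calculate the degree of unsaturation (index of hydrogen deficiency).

Atom tally by fragment:
  CH3 → C:1 H:3
  CH2 → C:1 H:2
  CH2 → C:1 H:2
  CH(NH2) → C:1 H:3 N:1
  CH(CH3) → C:2 H:4
  CH2 → C:1 H:2
  CH3 → C:1 H:3
Element totals:
  C: 8
  H: 19
  N: 1
Molecular formula: C8H19N.
DoU = (2C + 2 + N − H − X) / 2 = (2·8 + 2 + 1 − 19 − 0) / 2 = 0.

0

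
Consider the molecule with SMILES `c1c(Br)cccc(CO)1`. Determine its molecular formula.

Atom tally by fragment:
  benzene ring core → C:6 H:6
  (− 2 ring H displaced by substituents)
  + Br → Br:1
  + CH2OH → C:1 H:3 O:1
Element totals:
  C: 7
  H: 7
  Br: 1
  O: 1

C7H7BrO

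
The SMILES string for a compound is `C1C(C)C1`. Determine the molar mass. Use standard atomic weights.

56.11 g/mol

Atom tally by fragment:
  cyclopropane ring core → C:3 H:6
  (− 1 ring H displaced by substituents)
  + CH3 → C:1 H:3
Element totals:
  C: 4
  H: 8
Molecular formula: C4H8.
  M = 4(12.011) + 8(1.008)
    = 48.044 + 8.064 = 56.108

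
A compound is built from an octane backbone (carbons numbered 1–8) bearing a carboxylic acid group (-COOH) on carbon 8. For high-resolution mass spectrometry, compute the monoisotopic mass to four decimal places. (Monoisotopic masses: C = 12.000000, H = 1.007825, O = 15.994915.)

Atom tally by fragment:
  CH3 → C:1 H:3
  CH2 → C:1 H:2
  CH2 → C:1 H:2
  CH2 → C:1 H:2
  CH2 → C:1 H:2
  CH2 → C:1 H:2
  CH2 → C:1 H:2
  CH2COOH → C:2 H:3 O:2
Element totals:
  C: 9
  H: 18
  O: 2
Molecular formula: C9H18O2.
  M = 9(12.0) + 18(1.007825) + 2(15.994915)
    = 108.000000 + 18.140850 + 31.989830 = 158.130680

158.1307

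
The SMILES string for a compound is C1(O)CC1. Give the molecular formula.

C3H6O

Atom tally by fragment:
  cyclopropane ring core → C:3 H:6
  (− 1 ring H displaced by substituents)
  + OH → O:1 H:1
Element totals:
  C: 3
  H: 6
  O: 1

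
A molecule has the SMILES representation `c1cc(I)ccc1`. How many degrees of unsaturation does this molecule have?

Atom tally by fragment:
  benzene ring core → C:6 H:6
  (− 1 ring H displaced by substituents)
  + I → I:1
Element totals:
  C: 6
  H: 5
  I: 1
Molecular formula: C6H5I.
DoU = (2C + 2 + N − H − X) / 2 = (2·6 + 2 + 0 − 5 − 1) / 2 = 4.

4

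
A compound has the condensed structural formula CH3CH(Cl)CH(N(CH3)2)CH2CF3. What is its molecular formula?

Element totals:
  C: 7
  H: 13
  Cl: 1
  F: 3
  N: 1

C7H13ClF3N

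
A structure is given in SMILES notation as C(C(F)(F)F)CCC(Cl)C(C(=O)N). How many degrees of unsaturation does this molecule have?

1

Atom tally by fragment:
  F3CCH2 → C:2 H:2 F:3
  CH2 → C:1 H:2
  CH2 → C:1 H:2
  CH(Cl) → C:1 H:1 Cl:1
  CH2CONH2 → C:2 H:4 O:1 N:1
Element totals:
  C: 7
  H: 11
  Cl: 1
  F: 3
  N: 1
  O: 1
Molecular formula: C7H11ClF3NO.
DoU = (2C + 2 + N − H − X) / 2 = (2·7 + 2 + 1 − 11 − 4) / 2 = 1.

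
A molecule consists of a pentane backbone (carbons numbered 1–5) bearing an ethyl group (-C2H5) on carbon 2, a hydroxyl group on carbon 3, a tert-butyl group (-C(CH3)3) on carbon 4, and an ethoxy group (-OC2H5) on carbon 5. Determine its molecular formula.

C13H28O2

Atom tally by fragment:
  CH3 → C:1 H:3
  CH(C2H5) → C:3 H:6
  CH(OH) → C:1 H:2 O:1
  CH(C(CH3)3) → C:5 H:10
  CH2OC2H5 → C:3 H:7 O:1
Element totals:
  C: 13
  H: 28
  O: 2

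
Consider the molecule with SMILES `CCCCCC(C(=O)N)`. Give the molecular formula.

C7H15NO

Atom tally by fragment:
  CH3 → C:1 H:3
  CH2 → C:1 H:2
  CH2 → C:1 H:2
  CH2 → C:1 H:2
  CH2 → C:1 H:2
  CH2CONH2 → C:2 H:4 O:1 N:1
Element totals:
  C: 7
  H: 15
  N: 1
  O: 1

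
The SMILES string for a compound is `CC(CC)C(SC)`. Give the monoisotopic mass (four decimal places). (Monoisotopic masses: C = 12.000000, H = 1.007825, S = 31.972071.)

Atom tally by fragment:
  CH3 → C:1 H:3
  CH(C2H5) → C:3 H:6
  CH2SCH3 → C:2 H:5 S:1
Element totals:
  C: 6
  H: 14
  S: 1
Molecular formula: C6H14S.
  M = 6(12.0) + 14(1.007825) + 31.972071
    = 72.000000 + 14.109550 + 31.972071 = 118.081621

118.0816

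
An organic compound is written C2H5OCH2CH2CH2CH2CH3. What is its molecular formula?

Element totals:
  C: 7
  H: 16
  O: 1

C7H16O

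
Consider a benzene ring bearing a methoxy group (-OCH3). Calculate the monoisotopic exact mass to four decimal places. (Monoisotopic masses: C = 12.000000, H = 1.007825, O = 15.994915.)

Atom tally by fragment:
  benzene ring core → C:6 H:6
  (− 1 ring H displaced by substituents)
  + OCH3 → C:1 H:3 O:1
Element totals:
  C: 7
  H: 8
  O: 1
Molecular formula: C7H8O.
  M = 7(12.0) + 8(1.007825) + 15.994915
    = 84.000000 + 8.062600 + 15.994915 = 108.057515

108.0575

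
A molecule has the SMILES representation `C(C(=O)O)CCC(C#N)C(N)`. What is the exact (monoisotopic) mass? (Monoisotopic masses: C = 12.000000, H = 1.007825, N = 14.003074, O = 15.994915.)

156.0899

Atom tally by fragment:
  HOOCCH2 → C:2 H:3 O:2
  CH2 → C:1 H:2
  CH2 → C:1 H:2
  CH(CN) → C:2 H:1 N:1
  CH2NH2 → C:1 H:4 N:1
Element totals:
  C: 7
  H: 12
  N: 2
  O: 2
Molecular formula: C7H12N2O2.
  M = 7(12.0) + 12(1.007825) + 2(14.003074) + 2(15.994915)
    = 84.000000 + 12.093900 + 28.006148 + 31.989830 = 156.089878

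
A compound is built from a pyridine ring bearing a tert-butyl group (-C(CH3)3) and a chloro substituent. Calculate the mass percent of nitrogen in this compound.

Atom tally by fragment:
  pyridine ring core → C:5 H:5 N:1
  (− 2 ring H displaced by substituents)
  + C(CH3)3 → C:4 H:9
  + Cl → Cl:1
Element totals:
  C: 9
  H: 12
  Cl: 1
  N: 1
Molecular formula: C9H12ClN.
Molar mass = 169.652 g/mol.
Mass from N: 1 × 14.007 = 14.007 g/mol.
%N = 14.007 / 169.652 × 100 = 8.26%.

8.26%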